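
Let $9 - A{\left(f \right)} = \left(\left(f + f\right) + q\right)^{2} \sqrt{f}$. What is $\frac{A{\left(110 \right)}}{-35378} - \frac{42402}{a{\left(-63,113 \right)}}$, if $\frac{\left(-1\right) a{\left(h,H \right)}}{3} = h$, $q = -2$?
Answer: $- \frac{71433317}{318402} + \frac{23762 \sqrt{110}}{17689} \approx -210.26$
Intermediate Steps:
$a{\left(h,H \right)} = - 3 h$
$A{\left(f \right)} = 9 - \sqrt{f} \left(-2 + 2 f\right)^{2}$ ($A{\left(f \right)} = 9 - \left(\left(f + f\right) - 2\right)^{2} \sqrt{f} = 9 - \left(2 f - 2\right)^{2} \sqrt{f} = 9 - \left(-2 + 2 f\right)^{2} \sqrt{f} = 9 - \sqrt{f} \left(-2 + 2 f\right)^{2}$)
$\frac{A{\left(110 \right)}}{-35378} - \frac{42402}{a{\left(-63,113 \right)}} = \frac{9 - 4 \sqrt{110} \left(-1 + 110\right)^{2}}{-35378} - \frac{42402}{\left(-3\right) \left(-63\right)} = \left(9 - 4 \sqrt{110} \cdot 109^{2}\right) \left(- \frac{1}{35378}\right) - \frac{42402}{189} = \left(9 - 4 \sqrt{110} \cdot 11881\right) \left(- \frac{1}{35378}\right) - \frac{14134}{63} = \left(9 - 47524 \sqrt{110}\right) \left(- \frac{1}{35378}\right) - \frac{14134}{63} = \left(- \frac{9}{35378} + \frac{23762 \sqrt{110}}{17689}\right) - \frac{14134}{63} = - \frac{71433317}{318402} + \frac{23762 \sqrt{110}}{17689}$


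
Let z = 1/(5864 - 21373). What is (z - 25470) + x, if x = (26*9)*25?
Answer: -304286581/15509 ≈ -19620.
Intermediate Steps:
x = 5850 (x = 234*25 = 5850)
z = -1/15509 (z = 1/(-15509) = -1/15509 ≈ -6.4479e-5)
(z - 25470) + x = (-1/15509 - 25470) + 5850 = -395014231/15509 + 5850 = -304286581/15509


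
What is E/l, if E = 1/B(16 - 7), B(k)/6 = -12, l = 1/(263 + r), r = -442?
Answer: 179/72 ≈ 2.4861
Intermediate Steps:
l = -1/179 (l = 1/(263 - 442) = 1/(-179) = -1/179 ≈ -0.0055866)
B(k) = -72 (B(k) = 6*(-12) = -72)
E = -1/72 (E = 1/(-72) = -1/72 ≈ -0.013889)
E/l = -1/(72*(-1/179)) = -1/72*(-179) = 179/72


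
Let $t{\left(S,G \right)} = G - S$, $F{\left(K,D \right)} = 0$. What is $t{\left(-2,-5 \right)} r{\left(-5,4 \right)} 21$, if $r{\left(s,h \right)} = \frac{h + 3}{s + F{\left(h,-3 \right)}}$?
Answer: $\frac{441}{5} \approx 88.2$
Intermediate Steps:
$r{\left(s,h \right)} = \frac{3 + h}{s}$ ($r{\left(s,h \right)} = \frac{h + 3}{s + 0} = \frac{3 + h}{s}$)
$t{\left(-2,-5 \right)} r{\left(-5,4 \right)} 21 = \left(-5 - -2\right) \frac{3 + 4}{-5} \cdot 21 = \left(-5 + 2\right) \left(\left(- \frac{1}{5}\right) 7\right) 21 = \left(-3\right) \left(- \frac{7}{5}\right) 21 = \frac{21}{5} \cdot 21 = \frac{441}{5}$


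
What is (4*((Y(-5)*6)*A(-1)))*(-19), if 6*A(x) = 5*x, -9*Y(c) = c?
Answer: 1900/9 ≈ 211.11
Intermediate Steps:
Y(c) = -c/9
A(x) = 5*x/6 (A(x) = (5*x)/6 = 5*x/6)
(4*((Y(-5)*6)*A(-1)))*(-19) = (4*((-⅑*(-5)*6)*((⅚)*(-1))))*(-19) = (4*(((5/9)*6)*(-⅚)))*(-19) = (4*((10/3)*(-⅚)))*(-19) = (4*(-25/9))*(-19) = -100/9*(-19) = 1900/9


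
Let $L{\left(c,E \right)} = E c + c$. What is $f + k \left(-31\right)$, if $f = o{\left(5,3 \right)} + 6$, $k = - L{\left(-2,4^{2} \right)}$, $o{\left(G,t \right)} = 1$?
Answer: $-1047$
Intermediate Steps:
$L{\left(c,E \right)} = c + E c$
$k = 34$ ($k = - \left(-2\right) \left(1 + 4^{2}\right) = - \left(-2\right) \left(1 + 16\right) = - \left(-2\right) 17 = \left(-1\right) \left(-34\right) = 34$)
$f = 7$ ($f = 1 + 6 = 7$)
$f + k \left(-31\right) = 7 + 34 \left(-31\right) = 7 - 1054 = -1047$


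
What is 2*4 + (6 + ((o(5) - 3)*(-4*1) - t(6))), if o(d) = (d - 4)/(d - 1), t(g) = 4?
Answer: 21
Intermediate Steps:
o(d) = (-4 + d)/(-1 + d)
2*4 + (6 + ((o(5) - 3)*(-4*1) - t(6))) = 2*4 + (6 + (((-4 + 5)/(-1 + 5) - 3)*(-4*1) - 1*4)) = 8 + (6 + ((1/4 - 3)*(-4) - 4)) = 8 + (6 + (((¼)*1 - 3)*(-4) - 4)) = 8 + (6 + ((¼ - 3)*(-4) - 4)) = 8 + (6 + (-11/4*(-4) - 4)) = 8 + (6 + (11 - 4)) = 8 + (6 + 7) = 8 + 13 = 21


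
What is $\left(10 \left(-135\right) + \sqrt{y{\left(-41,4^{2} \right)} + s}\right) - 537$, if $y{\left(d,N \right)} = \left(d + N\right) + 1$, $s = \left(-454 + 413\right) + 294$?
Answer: $-1887 + \sqrt{229} \approx -1871.9$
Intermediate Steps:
$s = 253$ ($s = -41 + 294 = 253$)
$y{\left(d,N \right)} = 1 + N + d$ ($y{\left(d,N \right)} = \left(N + d\right) + 1 = 1 + N + d$)
$\left(10 \left(-135\right) + \sqrt{y{\left(-41,4^{2} \right)} + s}\right) - 537 = \left(10 \left(-135\right) + \sqrt{\left(1 + 4^{2} - 41\right) + 253}\right) - 537 = \left(-1350 + \sqrt{\left(1 + 16 - 41\right) + 253}\right) - 537 = \left(-1350 + \sqrt{-24 + 253}\right) - 537 = \left(-1350 + \sqrt{229}\right) - 537 = -1887 + \sqrt{229}$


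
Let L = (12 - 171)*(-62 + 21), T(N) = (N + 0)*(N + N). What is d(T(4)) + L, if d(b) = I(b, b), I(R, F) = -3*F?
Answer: 6423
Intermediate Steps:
T(N) = 2*N² (T(N) = N*(2*N) = 2*N²)
d(b) = -3*b
L = 6519 (L = -159*(-41) = 6519)
d(T(4)) + L = -6*4² + 6519 = -6*16 + 6519 = -3*32 + 6519 = -96 + 6519 = 6423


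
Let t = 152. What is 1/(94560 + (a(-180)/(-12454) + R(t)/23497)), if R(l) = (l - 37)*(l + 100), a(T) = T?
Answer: 146315819/13835806417830 ≈ 1.0575e-5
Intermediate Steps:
R(l) = (-37 + l)*(100 + l)
1/(94560 + (a(-180)/(-12454) + R(t)/23497)) = 1/(94560 + (-180/(-12454) + (-3700 + 152² + 63*152)/23497)) = 1/(94560 + (-180*(-1/12454) + (-3700 + 23104 + 9576)*(1/23497))) = 1/(94560 + (90/6227 + 28980*(1/23497))) = 1/(94560 + (90/6227 + 28980/23497)) = 1/(94560 + 182573190/146315819) = 1/(13835806417830/146315819) = 146315819/13835806417830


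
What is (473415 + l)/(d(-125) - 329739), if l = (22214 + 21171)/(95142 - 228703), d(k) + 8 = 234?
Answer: -63229737430/44010085793 ≈ -1.4367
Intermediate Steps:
d(k) = 226 (d(k) = -8 + 234 = 226)
l = -43385/133561 (l = 43385/(-133561) = 43385*(-1/133561) = -43385/133561 ≈ -0.32483)
(473415 + l)/(d(-125) - 329739) = (473415 - 43385/133561)/(226 - 329739) = (63229737430/133561)/(-329513) = (63229737430/133561)*(-1/329513) = -63229737430/44010085793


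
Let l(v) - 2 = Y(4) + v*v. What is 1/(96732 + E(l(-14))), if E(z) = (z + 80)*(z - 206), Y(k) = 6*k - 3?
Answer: 1/100619 ≈ 9.9385e-6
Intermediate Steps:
Y(k) = -3 + 6*k
l(v) = 23 + v² (l(v) = 2 + ((-3 + 6*4) + v*v) = 2 + ((-3 + 24) + v²) = 2 + (21 + v²) = 23 + v²)
E(z) = (-206 + z)*(80 + z) (E(z) = (80 + z)*(-206 + z) = (-206 + z)*(80 + z))
1/(96732 + E(l(-14))) = 1/(96732 + (-16480 + (23 + (-14)²)² - 126*(23 + (-14)²))) = 1/(96732 + (-16480 + (23 + 196)² - 126*(23 + 196))) = 1/(96732 + (-16480 + 219² - 126*219)) = 1/(96732 + (-16480 + 47961 - 27594)) = 1/(96732 + 3887) = 1/100619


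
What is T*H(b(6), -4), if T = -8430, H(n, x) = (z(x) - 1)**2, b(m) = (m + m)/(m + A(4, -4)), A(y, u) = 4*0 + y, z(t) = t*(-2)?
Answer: -413070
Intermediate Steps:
z(t) = -2*t
A(y, u) = y (A(y, u) = 0 + y = y)
b(m) = 2*m/(4 + m) (b(m) = (m + m)/(m + 4) = (2*m)/(4 + m) = 2*m/(4 + m))
H(n, x) = (-1 - 2*x)**2 (H(n, x) = (-2*x - 1)**2 = (-1 - 2*x)**2)
T*H(b(6), -4) = -8430*(1 + 2*(-4))**2 = -8430*(1 - 8)**2 = -8430*(-7)**2 = -8430*49 = -413070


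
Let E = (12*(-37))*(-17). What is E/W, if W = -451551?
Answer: -2516/150517 ≈ -0.016716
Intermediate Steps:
E = 7548 (E = -444*(-17) = 7548)
E/W = 7548/(-451551) = 7548*(-1/451551) = -2516/150517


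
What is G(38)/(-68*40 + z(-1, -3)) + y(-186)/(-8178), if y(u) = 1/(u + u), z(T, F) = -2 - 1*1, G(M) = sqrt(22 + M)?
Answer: 1/3042216 - 2*sqrt(15)/2723 ≈ -0.0028443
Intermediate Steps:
z(T, F) = -3 (z(T, F) = -2 - 1 = -3)
y(u) = 1/(2*u)
G(38)/(-68*40 + z(-1, -3)) + y(-186)/(-8178) = sqrt(22 + 38)/(-68*40 - 3) + ((1/2)/(-186))/(-8178) = sqrt(60)/(-2720 - 3) + ((1/2)*(-1/186))*(-1/8178) = (2*sqrt(15))/(-2723) - 1/372*(-1/8178) = (2*sqrt(15))*(-1/2723) + 1/3042216 = -2*sqrt(15)/2723 + 1/3042216 = 1/3042216 - 2*sqrt(15)/2723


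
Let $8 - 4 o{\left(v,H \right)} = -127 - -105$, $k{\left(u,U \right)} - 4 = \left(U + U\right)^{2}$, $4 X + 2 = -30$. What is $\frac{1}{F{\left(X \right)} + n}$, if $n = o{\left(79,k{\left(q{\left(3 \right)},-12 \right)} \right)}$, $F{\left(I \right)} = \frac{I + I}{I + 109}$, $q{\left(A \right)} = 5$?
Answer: $\frac{202}{1483} \approx 0.13621$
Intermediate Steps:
$X = -8$ ($X = - \frac{1}{2} + \frac{1}{4} \left(-30\right) = - \frac{1}{2} - \frac{15}{2} = -8$)
$k{\left(u,U \right)} = 4 + 4 U^{2}$ ($k{\left(u,U \right)} = 4 + \left(U + U\right)^{2} = 4 + \left(2 U\right)^{2} = 4 + 4 U^{2}$)
$F{\left(I \right)} = \frac{2 I}{109 + I}$
$o{\left(v,H \right)} = \frac{15}{2}$ ($o{\left(v,H \right)} = 2 - \frac{-127 - -105}{4} = 2 - \frac{-127 + 105}{4} = 2 - - \frac{11}{2} = 2 + \frac{11}{2} = \frac{15}{2}$)
$n = \frac{15}{2} \approx 7.5$
$\frac{1}{F{\left(X \right)} + n} = \frac{1}{2 \left(-8\right) \frac{1}{109 - 8} + \frac{15}{2}} = \frac{1}{2 \left(-8\right) \frac{1}{101} + \frac{15}{2}} = \frac{1}{- \frac{16}{101} + \frac{15}{2}} = \frac{1}{\frac{1483}{202}} = \frac{202}{1483}$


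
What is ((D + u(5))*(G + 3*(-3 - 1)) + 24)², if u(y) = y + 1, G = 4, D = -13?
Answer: 6400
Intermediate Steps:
u(y) = 1 + y
((D + u(5))*(G + 3*(-3 - 1)) + 24)² = ((-13 + (1 + 5))*(4 + 3*(-3 - 1)) + 24)² = ((-13 + 6)*(4 + 3*(-4)) + 24)² = (-7*(4 - 12) + 24)² = (-7*(-8) + 24)² = (56 + 24)² = 80² = 6400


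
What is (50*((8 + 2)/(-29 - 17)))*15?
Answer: -3750/23 ≈ -163.04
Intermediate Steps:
(50*((8 + 2)/(-29 - 17)))*15 = (50*(10/(-46)))*15 = (50*(10*(-1/46)))*15 = (50*(-5/23))*15 = -250/23*15 = -3750/23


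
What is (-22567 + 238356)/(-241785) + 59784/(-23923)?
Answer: -417387121/123068565 ≈ -3.3915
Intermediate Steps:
(-22567 + 238356)/(-241785) + 59784/(-23923) = 215789*(-1/241785) + 59784*(-1/23923) = -215789/241785 - 1272/509 = -417387121/123068565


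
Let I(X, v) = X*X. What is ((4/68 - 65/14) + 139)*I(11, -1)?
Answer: 3870911/238 ≈ 16264.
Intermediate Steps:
I(X, v) = X²
((4/68 - 65/14) + 139)*I(11, -1) = ((4/68 - 65/14) + 139)*11² = ((4*(1/68) - 65*1/14) + 139)*121 = ((1/17 - 65/14) + 139)*121 = (-1091/238 + 139)*121 = (31991/238)*121 = 3870911/238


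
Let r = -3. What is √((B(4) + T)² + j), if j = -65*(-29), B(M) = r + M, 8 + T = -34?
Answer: √3566 ≈ 59.716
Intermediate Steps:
T = -42 (T = -8 - 34 = -42)
B(M) = -3 + M
j = 1885
√((B(4) + T)² + j) = √(((-3 + 4) - 42)² + 1885) = √((1 - 42)² + 1885) = √((-41)² + 1885) = √(1681 + 1885) = √3566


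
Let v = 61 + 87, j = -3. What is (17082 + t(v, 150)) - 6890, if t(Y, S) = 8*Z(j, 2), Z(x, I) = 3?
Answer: 10216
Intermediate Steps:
v = 148
t(Y, S) = 24 (t(Y, S) = 8*3 = 24)
(17082 + t(v, 150)) - 6890 = (17082 + 24) - 6890 = 17106 - 6890 = 10216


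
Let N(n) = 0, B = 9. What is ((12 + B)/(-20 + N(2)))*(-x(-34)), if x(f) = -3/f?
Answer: 63/680 ≈ 0.092647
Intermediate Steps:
((12 + B)/(-20 + N(2)))*(-x(-34)) = ((12 + 9)/(-20 + 0))*(-(-3)/(-34)) = (21/(-20))*(-(-3)*(-1)/34) = (21*(-1/20))*(-1*3/34) = -21/20*(-3/34) = 63/680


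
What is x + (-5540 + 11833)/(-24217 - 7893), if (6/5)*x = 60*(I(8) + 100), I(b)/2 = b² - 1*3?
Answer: 356414707/32110 ≈ 11100.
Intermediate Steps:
I(b) = -6 + 2*b² (I(b) = 2*(b² - 1*3) = 2*(b² - 3) = 2*(-3 + b²) = -6 + 2*b²)
x = 11100 (x = 5*(60*((-6 + 2*8²) + 100))/6 = 5*(60*((-6 + 2*64) + 100))/6 = 5*(60*((-6 + 128) + 100))/6 = 5*(60*(122 + 100))/6 = 5*(60*222)/6 = (⅚)*13320 = 11100)
x + (-5540 + 11833)/(-24217 - 7893) = 11100 + (-5540 + 11833)/(-24217 - 7893) = 11100 + 6293/(-32110) = 11100 + 6293*(-1/32110) = 11100 - 6293/32110 = 356414707/32110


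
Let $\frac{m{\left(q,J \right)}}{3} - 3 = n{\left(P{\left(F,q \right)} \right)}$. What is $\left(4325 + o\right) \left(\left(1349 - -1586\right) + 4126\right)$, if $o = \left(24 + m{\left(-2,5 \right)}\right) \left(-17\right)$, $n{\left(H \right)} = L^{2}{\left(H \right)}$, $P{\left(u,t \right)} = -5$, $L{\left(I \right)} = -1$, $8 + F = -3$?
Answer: $26217493$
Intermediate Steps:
$F = -11$ ($F = -8 - 3 = -11$)
$n{\left(H \right)} = 1$ ($n{\left(H \right)} = \left(-1\right)^{2} = 1$)
$m{\left(q,J \right)} = 12$ ($m{\left(q,J \right)} = 9 + 3 \cdot 1 = 9 + 3 = 12$)
$o = -612$ ($o = \left(24 + 12\right) \left(-17\right) = 36 \left(-17\right) = -612$)
$\left(4325 + o\right) \left(\left(1349 - -1586\right) + 4126\right) = \left(4325 - 612\right) \left(\left(1349 - -1586\right) + 4126\right) = 3713 \left(\left(1349 + 1586\right) + 4126\right) = 3713 \left(2935 + 4126\right) = 3713 \cdot 7061 = 26217493$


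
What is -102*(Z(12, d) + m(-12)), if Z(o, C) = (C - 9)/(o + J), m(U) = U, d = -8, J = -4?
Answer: 5763/4 ≈ 1440.8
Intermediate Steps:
Z(o, C) = (-9 + C)/(-4 + o) (Z(o, C) = (C - 9)/(o - 4) = (-9 + C)/(-4 + o))
-102*(Z(12, d) + m(-12)) = -102*((-9 - 8)/(-4 + 12) - 12) = -102*(-17/8 - 12) = -102*(-113/8) = 5763/4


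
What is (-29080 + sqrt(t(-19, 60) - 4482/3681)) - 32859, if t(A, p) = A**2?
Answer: -61939 + sqrt(60184759)/409 ≈ -61920.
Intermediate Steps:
(-29080 + sqrt(t(-19, 60) - 4482/3681)) - 32859 = (-29080 + sqrt((-19)**2 - 4482/3681)) - 32859 = (-29080 + sqrt(361 - 4482*1/3681)) - 32859 = (-29080 + sqrt(361 - 498/409)) - 32859 = (-29080 + sqrt(147151/409)) - 32859 = (-29080 + sqrt(60184759)/409) - 32859 = -61939 + sqrt(60184759)/409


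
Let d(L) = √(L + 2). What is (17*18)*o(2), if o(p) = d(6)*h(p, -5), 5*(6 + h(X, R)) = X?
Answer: -17136*√2/5 ≈ -4846.8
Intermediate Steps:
h(X, R) = -6 + X/5
d(L) = √(2 + L)
o(p) = 2*√2*(-6 + p/5) (o(p) = √(2 + 6)*(-6 + p/5) = √8*(-6 + p/5) = (2*√2)*(-6 + p/5) = 2*√2*(-6 + p/5))
(17*18)*o(2) = (17*18)*(2*√2*(-30 + 2)/5) = 306*((⅖)*√2*(-28)) = 306*(-56*√2/5) = -17136*√2/5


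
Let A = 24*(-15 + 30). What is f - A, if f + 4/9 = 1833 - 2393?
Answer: -8284/9 ≈ -920.44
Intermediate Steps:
A = 360 (A = 24*15 = 360)
f = -5044/9 (f = -4/9 + (1833 - 2393) = -4/9 - 560 = -5044/9 ≈ -560.44)
f - A = -5044/9 - 1*360 = -5044/9 - 360 = -8284/9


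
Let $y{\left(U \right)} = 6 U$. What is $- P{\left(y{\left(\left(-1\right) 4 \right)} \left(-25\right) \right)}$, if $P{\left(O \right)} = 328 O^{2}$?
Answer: $-118080000$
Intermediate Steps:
$- P{\left(y{\left(\left(-1\right) 4 \right)} \left(-25\right) \right)} = - 328 \left(6 \left(\left(-1\right) 4\right) \left(-25\right)\right)^{2} = - 328 \left(6 \left(-4\right) \left(-25\right)\right)^{2} = - 328 \left(\left(-24\right) \left(-25\right)\right)^{2} = - 328 \cdot 600^{2} = - 328 \cdot 360000 = \left(-1\right) 118080000 = -118080000$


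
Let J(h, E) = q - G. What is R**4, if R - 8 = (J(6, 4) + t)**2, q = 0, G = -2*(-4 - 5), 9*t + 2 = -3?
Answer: 663182810597816161/43046721 ≈ 1.5406e+10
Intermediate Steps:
t = -5/9 (t = -2/9 + (1/9)*(-3) = -2/9 - 1/3 = -5/9 ≈ -0.55556)
G = 18 (G = -2*(-9) = 18)
J(h, E) = -18 (J(h, E) = 0 - 1*18 = 0 - 18 = -18)
R = 28537/81 (R = 8 + (-18 - 5/9)**2 = 8 + (-167/9)**2 = 8 + 27889/81 = 28537/81 ≈ 352.31)
R**4 = (28537/81)**4 = 663182810597816161/43046721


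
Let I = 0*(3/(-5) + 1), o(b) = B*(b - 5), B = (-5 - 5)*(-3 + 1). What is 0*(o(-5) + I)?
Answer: 0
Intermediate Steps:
B = 20 (B = -10*(-2) = 20)
o(b) = -100 + 20*b (o(b) = 20*(b - 5) = 20*(-5 + b) = -100 + 20*b)
I = 0 (I = 0*(3*(-⅕) + 1) = 0*(-⅗ + 1) = 0*(⅖) = 0)
0*(o(-5) + I) = 0*((-100 + 20*(-5)) + 0) = 0*((-100 - 100) + 0) = 0*(-200 + 0) = 0*(-200) = 0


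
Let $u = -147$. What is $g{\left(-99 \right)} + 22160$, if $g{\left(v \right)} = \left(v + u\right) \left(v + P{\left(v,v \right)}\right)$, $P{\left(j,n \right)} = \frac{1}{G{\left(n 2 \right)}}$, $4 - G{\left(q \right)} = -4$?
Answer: $\frac{185933}{4} \approx 46483.0$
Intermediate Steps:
$G{\left(q \right)} = 8$ ($G{\left(q \right)} = 4 - -4 = 4 + 4 = 8$)
$P{\left(j,n \right)} = \frac{1}{8}$
$g{\left(v \right)} = \left(-147 + v\right) \left(\frac{1}{8} + v\right)$ ($g{\left(v \right)} = \left(v - 147\right) \left(v + \frac{1}{8}\right) = \left(-147 + v\right) \left(\frac{1}{8} + v\right)$)
$g{\left(-99 \right)} + 22160 = \left(- \frac{147}{8} + \left(-99\right)^{2} - - \frac{116325}{8}\right) + 22160 = \left(- \frac{147}{8} + 9801 + \frac{116325}{8}\right) + 22160 = \frac{97293}{4} + 22160 = \frac{185933}{4}$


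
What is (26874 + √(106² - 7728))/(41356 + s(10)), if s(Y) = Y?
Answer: 13437/20683 + √877/20683 ≈ 0.65110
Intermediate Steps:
(26874 + √(106² - 7728))/(41356 + s(10)) = (26874 + √(106² - 7728))/(41356 + 10) = (26874 + √(11236 - 7728))/41366 = (26874 + √3508)*(1/41366) = (26874 + 2*√877)*(1/41366) = 13437/20683 + √877/20683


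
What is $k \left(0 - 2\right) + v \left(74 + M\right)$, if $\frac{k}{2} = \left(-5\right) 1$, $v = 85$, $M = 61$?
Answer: $11495$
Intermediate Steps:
$k = -10$ ($k = 2 \left(\left(-5\right) 1\right) = 2 \left(-5\right) = -10$)
$k \left(0 - 2\right) + v \left(74 + M\right) = - 10 \left(0 - 2\right) + 85 \left(74 + 61\right) = \left(-10\right) \left(-2\right) + 85 \cdot 135 = 20 + 11475 = 11495$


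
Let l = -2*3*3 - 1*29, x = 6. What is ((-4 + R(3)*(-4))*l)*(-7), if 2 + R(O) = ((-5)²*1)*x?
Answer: -196084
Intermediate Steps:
R(O) = 148 (R(O) = -2 + ((-5)²*1)*6 = -2 + (25*1)*6 = -2 + 25*6 = -2 + 150 = 148)
l = -47 (l = -6*3 - 29 = -18 - 29 = -47)
((-4 + R(3)*(-4))*l)*(-7) = ((-4 + 148*(-4))*(-47))*(-7) = ((-4 - 592)*(-47))*(-7) = -596*(-47)*(-7) = 28012*(-7) = -196084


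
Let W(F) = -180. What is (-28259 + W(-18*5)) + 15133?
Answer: -13306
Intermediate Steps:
(-28259 + W(-18*5)) + 15133 = (-28259 - 180) + 15133 = -28439 + 15133 = -13306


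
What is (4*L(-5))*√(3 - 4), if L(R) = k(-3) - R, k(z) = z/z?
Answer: 24*I ≈ 24.0*I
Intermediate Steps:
k(z) = 1
L(R) = 1 - R
(4*L(-5))*√(3 - 4) = (4*(1 - 1*(-5)))*√(3 - 4) = (4*(1 + 5))*√(-1) = (4*6)*I = 24*I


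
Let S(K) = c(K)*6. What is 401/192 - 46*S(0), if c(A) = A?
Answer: 401/192 ≈ 2.0885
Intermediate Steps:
S(K) = 6*K (S(K) = K*6 = 6*K)
401/192 - 46*S(0) = 401/192 - 276*0 = 401*(1/192) - 46*0 = 401/192 + 0 = 401/192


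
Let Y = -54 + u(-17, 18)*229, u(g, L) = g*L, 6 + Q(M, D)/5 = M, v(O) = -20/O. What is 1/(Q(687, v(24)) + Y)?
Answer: -1/66723 ≈ -1.4987e-5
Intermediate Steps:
Q(M, D) = -30 + 5*M
u(g, L) = L*g
Y = -70128 (Y = -54 + (18*(-17))*229 = -54 - 306*229 = -54 - 70074 = -70128)
1/(Q(687, v(24)) + Y) = 1/((-30 + 5*687) - 70128) = 1/((-30 + 3435) - 70128) = 1/(3405 - 70128) = 1/(-66723) = -1/66723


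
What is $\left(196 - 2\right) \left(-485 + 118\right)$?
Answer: $-71198$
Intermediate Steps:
$\left(196 - 2\right) \left(-485 + 118\right) = 194 \left(-367\right) = -71198$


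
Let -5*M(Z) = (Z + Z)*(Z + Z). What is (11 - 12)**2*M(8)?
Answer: -256/5 ≈ -51.200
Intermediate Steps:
M(Z) = -4*Z**2/5 (M(Z) = -(Z + Z)*(Z + Z)/5 = -2*Z*2*Z/5 = -4*Z**2/5)
(11 - 12)**2*M(8) = (11 - 12)**2*(-4/5*8**2) = (-1)**2*(-4/5*64) = 1*(-256/5) = -256/5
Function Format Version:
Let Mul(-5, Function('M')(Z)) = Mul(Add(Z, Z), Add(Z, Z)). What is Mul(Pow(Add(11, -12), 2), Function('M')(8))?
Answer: Rational(-256, 5) ≈ -51.200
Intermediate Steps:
Function('M')(Z) = Mul(Rational(-4, 5), Pow(Z, 2)) (Function('M')(Z) = Mul(Rational(-1, 5), Mul(Add(Z, Z), Add(Z, Z))) = Mul(Rational(-1, 5), Mul(Mul(2, Z), Mul(2, Z))) = Mul(Rational(-1, 5), Mul(4, Pow(Z, 2))) = Mul(Rational(-4, 5), Pow(Z, 2)))
Mul(Pow(Add(11, -12), 2), Function('M')(8)) = Mul(Pow(Add(11, -12), 2), Mul(Rational(-4, 5), Pow(8, 2))) = Mul(Pow(-1, 2), Mul(Rational(-4, 5), 64)) = Mul(1, Rational(-256, 5)) = Rational(-256, 5)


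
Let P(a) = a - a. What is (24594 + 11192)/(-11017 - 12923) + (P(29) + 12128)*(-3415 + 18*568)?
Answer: 988477219547/11970 ≈ 8.2580e+7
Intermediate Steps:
P(a) = 0
(24594 + 11192)/(-11017 - 12923) + (P(29) + 12128)*(-3415 + 18*568) = (24594 + 11192)/(-11017 - 12923) + (0 + 12128)*(-3415 + 18*568) = 35786/(-23940) + 12128*(-3415 + 10224) = 35786*(-1/23940) + 12128*6809 = -17893/11970 + 82579552 = 988477219547/11970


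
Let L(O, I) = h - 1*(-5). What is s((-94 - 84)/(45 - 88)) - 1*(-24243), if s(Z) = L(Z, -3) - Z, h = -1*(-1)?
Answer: 1042529/43 ≈ 24245.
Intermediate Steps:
h = 1
L(O, I) = 6 (L(O, I) = 1 - 1*(-5) = 1 + 5 = 6)
s(Z) = 6 - Z
s((-94 - 84)/(45 - 88)) - 1*(-24243) = (6 - (-94 - 84)/(45 - 88)) - 1*(-24243) = (6 - (-178)/(-43)) + 24243 = (6 - (-178)*(-1)/43) + 24243 = (6 - 1*178/43) + 24243 = (6 - 178/43) + 24243 = 80/43 + 24243 = 1042529/43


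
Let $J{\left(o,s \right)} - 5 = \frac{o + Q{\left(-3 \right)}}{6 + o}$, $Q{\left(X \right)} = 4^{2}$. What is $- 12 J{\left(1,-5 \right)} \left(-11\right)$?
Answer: $\frac{6864}{7} \approx 980.57$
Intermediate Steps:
$Q{\left(X \right)} = 16$
$J{\left(o,s \right)} = 5 + \frac{16 + o}{6 + o}$ ($J{\left(o,s \right)} = 5 + \frac{o + 16}{6 + o} = 5 + \frac{16 + o}{6 + o}$)
$- 12 J{\left(1,-5 \right)} \left(-11\right) = - 12 \frac{2 \left(23 + 3 \cdot 1\right)}{6 + 1} \left(-11\right) = - 12 \frac{2 \left(23 + 3\right)}{7} \left(-11\right) = - 12 \cdot 2 \cdot \frac{1}{7} \cdot 26 \left(-11\right) = \left(-12\right) \frac{52}{7} \left(-11\right) = \left(- \frac{624}{7}\right) \left(-11\right) = \frac{6864}{7}$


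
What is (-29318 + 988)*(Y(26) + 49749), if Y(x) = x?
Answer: -1410125750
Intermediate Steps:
(-29318 + 988)*(Y(26) + 49749) = (-29318 + 988)*(26 + 49749) = -28330*49775 = -1410125750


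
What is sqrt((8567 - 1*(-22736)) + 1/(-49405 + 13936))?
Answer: sqrt(4375637543746)/11823 ≈ 176.93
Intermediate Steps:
sqrt((8567 - 1*(-22736)) + 1/(-49405 + 13936)) = sqrt((8567 + 22736) + 1/(-35469)) = sqrt(31303 - 1/35469) = sqrt(1110286106/35469) = sqrt(4375637543746)/11823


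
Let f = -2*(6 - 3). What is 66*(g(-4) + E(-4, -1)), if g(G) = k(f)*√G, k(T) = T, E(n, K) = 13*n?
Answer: -3432 - 792*I ≈ -3432.0 - 792.0*I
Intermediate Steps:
f = -6 (f = -2*3 = -6)
g(G) = -6*√G
66*(g(-4) + E(-4, -1)) = 66*(-12*I + 13*(-4)) = 66*(-12*I - 52) = 66*(-52 - 12*I) = -3432 - 792*I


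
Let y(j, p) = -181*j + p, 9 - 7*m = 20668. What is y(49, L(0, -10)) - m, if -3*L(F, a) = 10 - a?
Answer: -124412/21 ≈ -5924.4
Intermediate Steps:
m = -20659/7 (m = 9/7 - ⅐*20668 = 9/7 - 20668/7 = -20659/7 ≈ -2951.3)
L(F, a) = -10/3 + a/3 (L(F, a) = -(10 - a)/3 = -10/3 + a/3)
y(j, p) = p - 181*j
y(49, L(0, -10)) - m = ((-10/3 + (⅓)*(-10)) - 181*49) - 1*(-20659/7) = ((-10/3 - 10/3) - 8869) + 20659/7 = (-20/3 - 8869) + 20659/7 = -26627/3 + 20659/7 = -124412/21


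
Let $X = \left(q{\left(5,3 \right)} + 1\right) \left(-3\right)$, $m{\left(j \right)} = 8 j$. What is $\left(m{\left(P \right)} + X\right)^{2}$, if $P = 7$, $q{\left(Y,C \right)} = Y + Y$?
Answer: $529$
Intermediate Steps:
$q{\left(Y,C \right)} = 2 Y$
$X = -33$ ($X = \left(2 \cdot 5 + 1\right) \left(-3\right) = \left(10 + 1\right) \left(-3\right) = 11 \left(-3\right) = -33$)
$\left(m{\left(P \right)} + X\right)^{2} = \left(8 \cdot 7 - 33\right)^{2} = \left(56 - 33\right)^{2} = 23^{2} = 529$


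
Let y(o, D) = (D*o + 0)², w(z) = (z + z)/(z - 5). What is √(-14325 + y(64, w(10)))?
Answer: √51211 ≈ 226.30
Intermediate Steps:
w(z) = 2*z/(-5 + z) (w(z) = (2*z)/(-5 + z) = 2*z/(-5 + z))
y(o, D) = D²*o² (y(o, D) = (D*o)² = D²*o²)
√(-14325 + y(64, w(10))) = √(-14325 + (2*10/(-5 + 10))²*64²) = √(-14325 + (2*10/5)²*4096) = √(-14325 + (2*10*(⅕))²*4096) = √(-14325 + 4²*4096) = √(-14325 + 16*4096) = √(-14325 + 65536) = √51211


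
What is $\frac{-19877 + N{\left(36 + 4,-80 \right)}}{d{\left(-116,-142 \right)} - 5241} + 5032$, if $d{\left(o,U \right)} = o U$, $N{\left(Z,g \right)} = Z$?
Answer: $\frac{56494555}{11231} \approx 5030.2$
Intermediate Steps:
$d{\left(o,U \right)} = U o$
$\frac{-19877 + N{\left(36 + 4,-80 \right)}}{d{\left(-116,-142 \right)} - 5241} + 5032 = \frac{-19877 + \left(36 + 4\right)}{\left(-142\right) \left(-116\right) - 5241} + 5032 = \frac{-19877 + 40}{16472 - 5241} + 5032 = - \frac{19837}{11231} + 5032 = \frac{56494555}{11231}$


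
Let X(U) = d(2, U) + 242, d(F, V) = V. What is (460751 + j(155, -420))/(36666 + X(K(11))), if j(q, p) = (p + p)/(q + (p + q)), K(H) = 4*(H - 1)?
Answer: 5068345/406428 ≈ 12.470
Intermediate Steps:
K(H) = -4 + 4*H (K(H) = 4*(-1 + H) = -4 + 4*H)
X(U) = 242 + U (X(U) = U + 242 = 242 + U)
j(q, p) = 2*p/(p + 2*q) (j(q, p) = (2*p)/(p + 2*q) = 2*p/(p + 2*q))
(460751 + j(155, -420))/(36666 + X(K(11))) = (460751 + 2*(-420)/(-420 + 2*155))/(36666 + (242 + (-4 + 4*11))) = (460751 + 2*(-420)/(-420 + 310))/(36666 + (242 + (-4 + 44))) = (460751 + 2*(-420)/(-110))/(36666 + (242 + 40)) = (460751 + 2*(-420)*(-1/110))/(36666 + 282) = (460751 + 84/11)/36948 = (5068345/11)*(1/36948) = 5068345/406428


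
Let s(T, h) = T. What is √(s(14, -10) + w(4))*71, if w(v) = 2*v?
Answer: 71*√22 ≈ 333.02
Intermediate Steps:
√(s(14, -10) + w(4))*71 = √(14 + 2*4)*71 = √(14 + 8)*71 = √22*71 = 71*√22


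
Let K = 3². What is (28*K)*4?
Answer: 1008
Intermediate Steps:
K = 9
(28*K)*4 = (28*9)*4 = 252*4 = 1008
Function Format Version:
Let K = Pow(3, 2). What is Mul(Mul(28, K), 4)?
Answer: 1008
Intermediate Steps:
K = 9
Mul(Mul(28, K), 4) = Mul(Mul(28, 9), 4) = Mul(252, 4) = 1008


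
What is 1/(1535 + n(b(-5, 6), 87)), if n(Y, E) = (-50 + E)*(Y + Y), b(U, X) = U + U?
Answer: 1/795 ≈ 0.0012579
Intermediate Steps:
b(U, X) = 2*U
n(Y, E) = 2*Y*(-50 + E) (n(Y, E) = (-50 + E)*(2*Y) = 2*Y*(-50 + E))
1/(1535 + n(b(-5, 6), 87)) = 1/(1535 + 2*(2*(-5))*(-50 + 87)) = 1/(1535 + 2*(-10)*37) = 1/(1535 - 740) = 1/795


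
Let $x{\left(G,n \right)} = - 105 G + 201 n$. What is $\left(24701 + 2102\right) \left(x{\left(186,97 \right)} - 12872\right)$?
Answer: $-345892715$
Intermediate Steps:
$\left(24701 + 2102\right) \left(x{\left(186,97 \right)} - 12872\right) = \left(24701 + 2102\right) \left(\left(\left(-105\right) 186 + 201 \cdot 97\right) - 12872\right) = 26803 \left(\left(-19530 + 19497\right) - 12872\right) = 26803 \left(-33 - 12872\right) = 26803 \left(-12905\right) = -345892715$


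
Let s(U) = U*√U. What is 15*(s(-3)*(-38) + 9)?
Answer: 135 + 1710*I*√3 ≈ 135.0 + 2961.8*I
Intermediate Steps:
s(U) = U^(3/2)
15*(s(-3)*(-38) + 9) = 15*((-3)^(3/2)*(-38) + 9) = 15*(-3*I*√3*(-38) + 9) = 15*(114*I*√3 + 9) = 15*(9 + 114*I*√3) = 135 + 1710*I*√3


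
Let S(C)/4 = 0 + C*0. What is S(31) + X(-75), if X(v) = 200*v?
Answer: -15000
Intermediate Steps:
S(C) = 0 (S(C) = 4*(0 + C*0) = 4*(0 + 0) = 4*0 = 0)
S(31) + X(-75) = 0 + 200*(-75) = 0 - 15000 = -15000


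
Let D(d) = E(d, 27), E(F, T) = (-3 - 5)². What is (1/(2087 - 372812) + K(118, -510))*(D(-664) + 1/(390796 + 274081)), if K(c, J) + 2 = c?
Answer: 609971989392257/82162175275 ≈ 7424.0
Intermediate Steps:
K(c, J) = -2 + c
E(F, T) = 64 (E(F, T) = (-8)² = 64)
D(d) = 64
(1/(2087 - 372812) + K(118, -510))*(D(-664) + 1/(390796 + 274081)) = (1/(2087 - 372812) + (-2 + 118))*(64 + 1/(390796 + 274081)) = (1/(-370725) + 116)*(64 + 1/664877) = (-1/370725 + 116)*(64 + 1/664877) = (43004099/370725)*(42552129/664877) = 609971989392257/82162175275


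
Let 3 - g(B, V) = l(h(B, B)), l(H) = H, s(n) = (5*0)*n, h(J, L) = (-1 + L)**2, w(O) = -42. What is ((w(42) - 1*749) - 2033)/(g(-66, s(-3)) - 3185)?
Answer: 2824/7671 ≈ 0.36814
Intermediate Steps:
s(n) = 0 (s(n) = 0*n = 0)
g(B, V) = 3 - (-1 + B)**2
((w(42) - 1*749) - 2033)/(g(-66, s(-3)) - 3185) = ((-42 - 1*749) - 2033)/((3 - (-1 - 66)**2) - 3185) = ((-42 - 749) - 2033)/((3 - 1*(-67)**2) - 3185) = (-791 - 2033)/((3 - 1*4489) - 3185) = -2824/((3 - 4489) - 3185) = -2824/(-4486 - 3185) = -2824/(-7671) = -2824*(-1/7671) = 2824/7671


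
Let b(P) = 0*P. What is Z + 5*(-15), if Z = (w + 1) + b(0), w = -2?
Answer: -76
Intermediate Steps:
b(P) = 0
Z = -1 (Z = (-2 + 1) + 0 = -1 + 0 = -1)
Z + 5*(-15) = -1 + 5*(-15) = -1 - 75 = -76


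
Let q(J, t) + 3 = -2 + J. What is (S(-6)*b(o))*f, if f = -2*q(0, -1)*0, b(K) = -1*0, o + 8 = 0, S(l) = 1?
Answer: 0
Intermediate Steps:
o = -8 (o = -8 + 0 = -8)
b(K) = 0
q(J, t) = -5 + J (q(J, t) = -3 + (-2 + J) = -5 + J)
f = 0 (f = -2*(-5 + 0)*0 = -2*(-5)*0 = 10*0 = 0)
(S(-6)*b(o))*f = (1*0)*0 = 0*0 = 0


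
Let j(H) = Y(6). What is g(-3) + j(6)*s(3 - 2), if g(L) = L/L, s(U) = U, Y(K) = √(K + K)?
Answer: 1 + 2*√3 ≈ 4.4641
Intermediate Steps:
Y(K) = √2*√K (Y(K) = √(2*K) = √2*√K)
j(H) = 2*√3 (j(H) = √2*√6 = 2*√3)
g(L) = 1
g(-3) + j(6)*s(3 - 2) = 1 + (2*√3)*(3 - 2) = 1 + (2*√3)*1 = 1 + 2*√3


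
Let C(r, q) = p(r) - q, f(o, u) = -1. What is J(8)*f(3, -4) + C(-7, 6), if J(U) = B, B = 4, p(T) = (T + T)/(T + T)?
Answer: -9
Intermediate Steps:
p(T) = 1 (p(T) = (2*T)/((2*T)) = (2*T)*(1/(2*T)) = 1)
J(U) = 4
C(r, q) = 1 - q
J(8)*f(3, -4) + C(-7, 6) = 4*(-1) + (1 - 1*6) = -4 + (1 - 6) = -4 - 5 = -9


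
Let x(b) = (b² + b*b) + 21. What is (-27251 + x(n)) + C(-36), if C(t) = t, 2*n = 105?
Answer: -43507/2 ≈ -21754.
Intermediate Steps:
n = 105/2 (n = (½)*105 = 105/2 ≈ 52.500)
x(b) = 21 + 2*b² (x(b) = (b² + b²) + 21 = 2*b² + 21 = 21 + 2*b²)
(-27251 + x(n)) + C(-36) = (-27251 + (21 + 2*(105/2)²)) - 36 = (-27251 + (21 + 2*(11025/4))) - 36 = (-27251 + (21 + 11025/2)) - 36 = (-27251 + 11067/2) - 36 = -43435/2 - 36 = -43507/2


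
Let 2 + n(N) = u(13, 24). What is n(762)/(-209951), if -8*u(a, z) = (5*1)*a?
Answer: 81/1679608 ≈ 4.8226e-5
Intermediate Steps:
u(a, z) = -5*a/8 (u(a, z) = -5*1*a/8 = -5*a/8)
n(N) = -81/8 (n(N) = -2 - 5/8*13 = -2 - 65/8 = -81/8)
n(762)/(-209951) = -81/8/(-209951) = -81/8*(-1/209951) = 81/1679608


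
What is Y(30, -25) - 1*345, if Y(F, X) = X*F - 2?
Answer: -1097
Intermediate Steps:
Y(F, X) = -2 + F*X (Y(F, X) = F*X - 2 = -2 + F*X)
Y(30, -25) - 1*345 = (-2 + 30*(-25)) - 1*345 = (-2 - 750) - 345 = -752 - 345 = -1097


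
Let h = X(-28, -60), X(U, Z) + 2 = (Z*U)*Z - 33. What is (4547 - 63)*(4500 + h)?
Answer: -431966140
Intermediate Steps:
X(U, Z) = -35 + U*Z² (X(U, Z) = -2 + ((Z*U)*Z - 33) = -2 + ((U*Z)*Z - 33) = -2 + (U*Z² - 33) = -2 + (-33 + U*Z²) = -35 + U*Z²)
h = -100835 (h = -35 - 28*(-60)² = -35 - 28*3600 = -35 - 100800 = -100835)
(4547 - 63)*(4500 + h) = (4547 - 63)*(4500 - 100835) = 4484*(-96335) = -431966140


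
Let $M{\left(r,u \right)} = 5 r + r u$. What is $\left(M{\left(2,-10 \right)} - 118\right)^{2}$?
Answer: $16384$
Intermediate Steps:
$\left(M{\left(2,-10 \right)} - 118\right)^{2} = \left(2 \left(5 - 10\right) - 118\right)^{2} = \left(2 \left(-5\right) - 118\right)^{2} = \left(-10 - 118\right)^{2} = \left(-128\right)^{2} = 16384$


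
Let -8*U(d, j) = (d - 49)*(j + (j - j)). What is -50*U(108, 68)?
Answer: 25075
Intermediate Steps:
U(d, j) = -j*(-49 + d)/8 (U(d, j) = -(d - 49)*(j + (j - j))/8 = -(-49 + d)*(j + 0)/8 = -(-49 + d)*j/8 = -j*(-49 + d)/8)
-50*U(108, 68) = -25*68*(49 - 1*108)/4 = -25*68*(49 - 108)/4 = -25*68*(-59)/4 = -50*(-1003/2) = 25075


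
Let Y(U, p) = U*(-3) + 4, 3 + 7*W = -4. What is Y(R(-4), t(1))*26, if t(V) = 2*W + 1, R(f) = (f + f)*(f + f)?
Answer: -4888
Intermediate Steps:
W = -1 (W = -3/7 + (1/7)*(-4) = -3/7 - 4/7 = -1)
R(f) = 4*f**2 (R(f) = (2*f)*(2*f) = 4*f**2)
t(V) = -1 (t(V) = 2*(-1) + 1 = -2 + 1 = -1)
Y(U, p) = 4 - 3*U (Y(U, p) = -3*U + 4 = 4 - 3*U)
Y(R(-4), t(1))*26 = (4 - 12*(-4)**2)*26 = (4 - 12*16)*26 = (4 - 3*64)*26 = (4 - 192)*26 = -188*26 = -4888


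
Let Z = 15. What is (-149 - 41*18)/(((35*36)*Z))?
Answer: -887/18900 ≈ -0.046931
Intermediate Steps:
(-149 - 41*18)/(((35*36)*Z)) = (-149 - 41*18)/(((35*36)*15)) = (-149 - 738)/((1260*15)) = -887/18900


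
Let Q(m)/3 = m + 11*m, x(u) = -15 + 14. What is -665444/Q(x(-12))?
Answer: 166361/9 ≈ 18485.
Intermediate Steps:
x(u) = -1
Q(m) = 36*m (Q(m) = 3*(m + 11*m) = 3*(12*m) = 36*m)
-665444/Q(x(-12)) = -665444/(36*(-1)) = -665444/(-36) = -665444*(-1/36) = 166361/9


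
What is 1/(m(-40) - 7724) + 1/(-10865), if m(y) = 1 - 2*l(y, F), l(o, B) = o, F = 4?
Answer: -18508/83041195 ≈ -0.00022288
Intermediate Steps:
m(y) = 1 - 2*y
1/(m(-40) - 7724) + 1/(-10865) = 1/((1 - 2*(-40)) - 7724) + 1/(-10865) = 1/((1 + 80) - 7724) - 1/10865 = 1/(81 - 7724) - 1/10865 = 1/(-7643) - 1/10865 = -1/7643 - 1/10865 = -18508/83041195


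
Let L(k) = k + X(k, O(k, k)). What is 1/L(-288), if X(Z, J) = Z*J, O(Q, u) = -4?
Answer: 1/864 ≈ 0.0011574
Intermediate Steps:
X(Z, J) = J*Z
L(k) = -3*k (L(k) = k - 4*k = -3*k)
1/L(-288) = 1/(-3*(-288)) = 1/864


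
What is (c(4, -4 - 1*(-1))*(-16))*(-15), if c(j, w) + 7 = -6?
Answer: -3120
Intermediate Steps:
c(j, w) = -13 (c(j, w) = -7 - 6 = -13)
(c(4, -4 - 1*(-1))*(-16))*(-15) = -13*(-16)*(-15) = 208*(-15) = -3120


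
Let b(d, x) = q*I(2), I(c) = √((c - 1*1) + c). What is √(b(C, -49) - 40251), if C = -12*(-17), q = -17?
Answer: √(-40251 - 17*√3) ≈ 200.7*I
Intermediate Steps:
I(c) = √(-1 + 2*c) (I(c) = √((c - 1) + c) = √((-1 + c) + c) = √(-1 + 2*c))
C = 204
b(d, x) = -17*√3 (b(d, x) = -17*√(-1 + 2*2) = -17*√(-1 + 4) = -17*√3)
√(b(C, -49) - 40251) = √(-17*√3 - 40251) = √(-40251 - 17*√3)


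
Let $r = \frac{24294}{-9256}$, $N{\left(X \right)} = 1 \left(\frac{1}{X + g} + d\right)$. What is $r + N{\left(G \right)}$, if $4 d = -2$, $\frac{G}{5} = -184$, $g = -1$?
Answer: $- \frac{13323209}{4262388} \approx -3.1258$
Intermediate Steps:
$G = -920$ ($G = 5 \left(-184\right) = -920$)
$d = - \frac{1}{2}$ ($d = \frac{1}{4} \left(-2\right) = - \frac{1}{2} \approx -0.5$)
$N{\left(X \right)} = - \frac{1}{2} + \frac{1}{-1 + X}$ ($N{\left(X \right)} = 1 \left(\frac{1}{X - 1} - \frac{1}{2}\right) = 1 \left(\frac{1}{-1 + X} - \frac{1}{2}\right) = 1 \left(- \frac{1}{2} + \frac{1}{-1 + X}\right) = - \frac{1}{2} + \frac{1}{-1 + X}$)
$r = - \frac{12147}{4628}$ ($r = 24294 \left(- \frac{1}{9256}\right) = - \frac{12147}{4628} \approx -2.6247$)
$r + N{\left(G \right)} = - \frac{12147}{4628} + \frac{3 - -920}{2 \left(-1 - 920\right)} = - \frac{12147}{4628} + \frac{3 + 920}{2 \left(-921\right)} = - \frac{12147}{4628} + \frac{1}{2} \left(- \frac{1}{921}\right) 923 = - \frac{12147}{4628} - \frac{923}{1842} = - \frac{13323209}{4262388}$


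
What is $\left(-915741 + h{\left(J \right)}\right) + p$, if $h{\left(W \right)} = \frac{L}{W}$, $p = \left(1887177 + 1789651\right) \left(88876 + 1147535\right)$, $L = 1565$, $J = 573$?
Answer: $\frac{2604897920090456}{573} \approx 4.5461 \cdot 10^{12}$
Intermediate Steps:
$p = 4546070584308$ ($p = 3676828 \cdot 1236411 = 4546070584308$)
$h{\left(W \right)} = \frac{1565}{W}$
$\left(-915741 + h{\left(J \right)}\right) + p = \left(-915741 + \frac{1565}{573}\right) + 4546070584308 = - \frac{524718028}{573} + 4546070584308 = \frac{2604897920090456}{573}$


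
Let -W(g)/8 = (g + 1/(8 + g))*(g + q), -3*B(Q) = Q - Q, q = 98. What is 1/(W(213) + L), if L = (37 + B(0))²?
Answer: -221/116817563 ≈ -1.8918e-6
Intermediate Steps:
B(Q) = 0 (B(Q) = -(Q - Q)/3 = -⅓*0 = 0)
W(g) = -8*(98 + g)*(g + 1/(8 + g)) (W(g) = -8*(g + 1/(8 + g))*(g + 98) = -8*(g + 1/(8 + g))*(98 + g) = -8*(98 + g)*(g + 1/(8 + g)))
L = 1369 (L = (37 + 0)² = 37² = 1369)
1/(W(213) + L) = 1/(8*(-98 - 1*213³ - 785*213 - 106*213²)/(8 + 213) + 1369) = 1/(8*(-98 - 1*9663597 - 167205 - 106*45369)/221 + 1369) = 1/(8*(1/221)*(-98 - 9663597 - 167205 - 4809114) + 1369) = 1/(8*(1/221)*(-14640014) + 1369) = 1/(-117120112/221 + 1369) = 1/(-116817563/221) = -221/116817563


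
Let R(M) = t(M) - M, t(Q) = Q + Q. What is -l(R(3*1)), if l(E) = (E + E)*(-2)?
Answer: 12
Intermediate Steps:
t(Q) = 2*Q
R(M) = M (R(M) = 2*M - M = M)
l(E) = -4*E (l(E) = (2*E)*(-2) = -4*E)
-l(R(3*1)) = -(-4)*3*1 = -(-4)*3 = -1*(-12) = 12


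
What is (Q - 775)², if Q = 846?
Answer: 5041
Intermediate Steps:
(Q - 775)² = (846 - 775)² = 71² = 5041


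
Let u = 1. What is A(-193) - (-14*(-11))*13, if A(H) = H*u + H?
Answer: -2388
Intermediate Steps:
A(H) = 2*H (A(H) = H*1 + H = H + H = 2*H)
A(-193) - (-14*(-11))*13 = 2*(-193) - (-14*(-11))*13 = -386 - 154*13 = -386 - 1*2002 = -386 - 2002 = -2388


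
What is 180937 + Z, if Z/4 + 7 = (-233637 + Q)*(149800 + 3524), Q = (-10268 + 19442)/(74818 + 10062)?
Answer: -760144910842521/5305 ≈ -1.4329e+11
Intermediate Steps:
Q = 4587/42440 (Q = 9174/84880 = 9174*(1/84880) = 4587/42440 ≈ 0.10808)
Z = -760145870713306/5305 (Z = -28 + 4*((-233637 + 4587/42440)*(149800 + 3524)) = -28 + 4*(-9915549693/42440*153324) = -28 + 4*(-380072935282383/10610) = -28 - 760145870564766/5305 = -760145870713306/5305 ≈ -1.4329e+11)
180937 + Z = 180937 - 760145870713306/5305 = -760144910842521/5305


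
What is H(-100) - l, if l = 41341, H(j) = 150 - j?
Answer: -41091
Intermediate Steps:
H(-100) - l = (150 - 1*(-100)) - 1*41341 = (150 + 100) - 41341 = 250 - 41341 = -41091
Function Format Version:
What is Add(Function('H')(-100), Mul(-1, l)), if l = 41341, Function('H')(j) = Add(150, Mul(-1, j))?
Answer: -41091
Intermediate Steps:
Add(Function('H')(-100), Mul(-1, l)) = Add(Add(150, Mul(-1, -100)), Mul(-1, 41341)) = Add(Add(150, 100), -41341) = Add(250, -41341) = -41091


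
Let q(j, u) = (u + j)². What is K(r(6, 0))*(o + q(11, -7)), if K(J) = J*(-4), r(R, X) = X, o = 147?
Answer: 0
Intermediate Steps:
q(j, u) = (j + u)²
K(J) = -4*J
K(r(6, 0))*(o + q(11, -7)) = (-4*0)*(147 + (11 - 7)²) = 0*(147 + 4²) = 0*(147 + 16) = 0*163 = 0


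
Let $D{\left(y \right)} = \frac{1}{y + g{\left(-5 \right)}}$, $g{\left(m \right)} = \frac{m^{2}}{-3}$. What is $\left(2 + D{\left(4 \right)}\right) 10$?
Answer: $\frac{230}{13} \approx 17.692$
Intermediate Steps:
$g{\left(m \right)} = - \frac{m^{2}}{3}$ ($g{\left(m \right)} = m^{2} \left(- \frac{1}{3}\right) = - \frac{m^{2}}{3}$)
$D{\left(y \right)} = \frac{1}{- \frac{25}{3} + y}$ ($D{\left(y \right)} = \frac{1}{y - \frac{\left(-5\right)^{2}}{3}} = \frac{1}{y - \frac{25}{3}} = \frac{1}{- \frac{25}{3} + y}$)
$\left(2 + D{\left(4 \right)}\right) 10 = \left(2 + \frac{3}{-25 + 3 \cdot 4}\right) 10 = \left(2 + \frac{3}{-25 + 12}\right) 10 = \left(2 + \frac{3}{-13}\right) 10 = \left(2 + 3 \left(- \frac{1}{13}\right)\right) 10 = \left(2 - \frac{3}{13}\right) 10 = \frac{23}{13} \cdot 10 = \frac{230}{13}$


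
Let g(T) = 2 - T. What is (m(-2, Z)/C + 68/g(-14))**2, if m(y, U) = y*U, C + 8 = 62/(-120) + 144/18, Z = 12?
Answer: 39526369/15376 ≈ 2570.7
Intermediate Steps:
C = -31/60 (C = -8 + (62/(-120) + 144/18) = -8 + (62*(-1/120) + 144*(1/18)) = -8 + (-31/60 + 8) = -8 + 449/60 = -31/60 ≈ -0.51667)
m(y, U) = U*y
(m(-2, Z)/C + 68/g(-14))**2 = ((12*(-2))/(-31/60) + 68/(2 - 1*(-14)))**2 = (-24*(-60/31) + 68/(2 + 14))**2 = (1440/31 + 68/16)**2 = (1440/31 + 68*(1/16))**2 = (1440/31 + 17/4)**2 = (6287/124)**2 = 39526369/15376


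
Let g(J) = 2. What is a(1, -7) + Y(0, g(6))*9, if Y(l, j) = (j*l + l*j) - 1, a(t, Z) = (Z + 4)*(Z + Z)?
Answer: 33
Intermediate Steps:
a(t, Z) = 2*Z*(4 + Z) (a(t, Z) = (4 + Z)*(2*Z) = 2*Z*(4 + Z))
Y(l, j) = -1 + 2*j*l (Y(l, j) = (j*l + j*l) - 1 = 2*j*l - 1 = -1 + 2*j*l)
a(1, -7) + Y(0, g(6))*9 = 2*(-7)*(4 - 7) + (-1 + 2*2*0)*9 = 2*(-7)*(-3) + (-1 + 0)*9 = 42 - 1*9 = 42 - 9 = 33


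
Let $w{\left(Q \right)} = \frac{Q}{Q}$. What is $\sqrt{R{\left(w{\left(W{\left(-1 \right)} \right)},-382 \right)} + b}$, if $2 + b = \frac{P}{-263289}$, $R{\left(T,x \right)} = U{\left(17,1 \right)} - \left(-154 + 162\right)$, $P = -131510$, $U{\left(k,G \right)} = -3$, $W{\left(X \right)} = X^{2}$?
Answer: $\frac{i \sqrt{866549131383}}{263289} \approx 3.5356 i$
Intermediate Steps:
$w{\left(Q \right)} = 1$
$R{\left(T,x \right)} = -11$ ($R{\left(T,x \right)} = -3 - \left(-154 + 162\right) = -3 - 8 = -11$)
$b = - \frac{395068}{263289}$ ($b = -2 - \frac{131510}{-263289} = -2 - - \frac{131510}{263289} = -2 + \frac{131510}{263289} = - \frac{395068}{263289} \approx -1.5005$)
$\sqrt{R{\left(w{\left(W{\left(-1 \right)} \right)},-382 \right)} + b} = \sqrt{-11 - \frac{395068}{263289}} = \sqrt{- \frac{3291247}{263289}} = \frac{i \sqrt{866549131383}}{263289}$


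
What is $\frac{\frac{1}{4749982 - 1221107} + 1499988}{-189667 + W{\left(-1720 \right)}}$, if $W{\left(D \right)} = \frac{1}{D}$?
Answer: $- \frac{1820884932804344}{230243031016775} \approx -7.9085$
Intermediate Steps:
$\frac{\frac{1}{4749982 - 1221107} + 1499988}{-189667 + W{\left(-1720 \right)}} = \frac{\frac{1}{4749982 - 1221107} + 1499988}{-189667 + \frac{1}{-1720}} = \frac{\frac{1}{3528875} + 1499988}{-189667 - \frac{1}{1720}} = \frac{\frac{1}{3528875} + 1499988}{- \frac{326227241}{1720}} = \frac{5293270153501}{3528875} \left(- \frac{1720}{326227241}\right) = - \frac{1820884932804344}{230243031016775}$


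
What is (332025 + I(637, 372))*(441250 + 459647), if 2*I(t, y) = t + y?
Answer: 599149657923/2 ≈ 2.9958e+11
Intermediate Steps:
I(t, y) = t/2 + y/2 (I(t, y) = (t + y)/2 = t/2 + y/2)
(332025 + I(637, 372))*(441250 + 459647) = (332025 + ((½)*637 + (½)*372))*(441250 + 459647) = (332025 + (637/2 + 186))*900897 = (332025 + 1009/2)*900897 = (665059/2)*900897 = 599149657923/2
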